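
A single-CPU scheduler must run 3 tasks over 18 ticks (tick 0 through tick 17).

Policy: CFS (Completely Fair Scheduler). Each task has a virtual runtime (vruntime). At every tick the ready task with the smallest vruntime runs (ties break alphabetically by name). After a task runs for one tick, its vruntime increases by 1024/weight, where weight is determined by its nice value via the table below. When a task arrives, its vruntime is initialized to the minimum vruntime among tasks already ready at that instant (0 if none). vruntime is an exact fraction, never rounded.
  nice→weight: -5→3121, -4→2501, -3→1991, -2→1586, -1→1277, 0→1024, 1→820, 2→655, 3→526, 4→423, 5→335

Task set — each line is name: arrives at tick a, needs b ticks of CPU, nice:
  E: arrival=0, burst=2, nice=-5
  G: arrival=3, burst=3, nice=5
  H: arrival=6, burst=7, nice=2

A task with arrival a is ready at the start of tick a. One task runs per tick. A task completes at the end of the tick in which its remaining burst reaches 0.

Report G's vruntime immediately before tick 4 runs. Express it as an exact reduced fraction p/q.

t=0: vr[E=0] → run E
t=1: vr[E=1024/3121] → run E
t=2: (idle)
t=3: vr[G=0] → run G
t=4: vr[G=1024/335] → run G
t=5: vr[G=2048/335] → run G
t=6: vr[H=0] → run H
t=7: vr[H=1024/655] → run H
t=8: vr[H=2048/655] → run H
t=9: vr[H=3072/655] → run H
t=10: vr[H=4096/655] → run H
t=11: vr[H=1024/131] → run H
t=12: vr[H=6144/655] → run H
t=13: (idle)
t=14: (idle)
t=15: (idle)
t=16: (idle)
t=17: (idle)

vruntime(G, start of tick 4) = 1024/335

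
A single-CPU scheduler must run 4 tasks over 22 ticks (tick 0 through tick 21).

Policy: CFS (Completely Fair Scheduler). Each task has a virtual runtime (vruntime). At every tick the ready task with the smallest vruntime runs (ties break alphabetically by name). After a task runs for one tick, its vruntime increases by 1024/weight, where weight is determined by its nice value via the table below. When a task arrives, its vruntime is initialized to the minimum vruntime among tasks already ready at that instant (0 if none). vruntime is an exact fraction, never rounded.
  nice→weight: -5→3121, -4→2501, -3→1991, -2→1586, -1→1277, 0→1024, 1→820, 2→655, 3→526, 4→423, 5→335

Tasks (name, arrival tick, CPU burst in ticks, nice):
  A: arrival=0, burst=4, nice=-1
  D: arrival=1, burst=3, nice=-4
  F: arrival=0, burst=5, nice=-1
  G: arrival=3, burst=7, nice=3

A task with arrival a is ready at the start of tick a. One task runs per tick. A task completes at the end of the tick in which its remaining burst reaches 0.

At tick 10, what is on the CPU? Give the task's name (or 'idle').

running at tick 10 = G

t=0: vr[A=0 F=0] → run A
t=1: vr[A=1024/1277 D=0 F=0] → run D
t=2: vr[A=1024/1277 D=1024/2501 F=0] → run F
t=3: vr[A=1024/1277 D=1024/2501 F=1024/1277 G=1024/2501] → run D
t=4: vr[A=1024/1277 D=2048/2501 F=1024/1277 G=1024/2501] → run G
t=5: vr[A=1024/1277 D=2048/2501 F=1024/1277 G=1549824/657763] → run A
t=6: vr[A=2048/1277 D=2048/2501 F=1024/1277 G=1549824/657763] → run F
t=7: vr[A=2048/1277 D=2048/2501 F=2048/1277 G=1549824/657763] → run D
t=8: vr[A=2048/1277 F=2048/1277 G=1549824/657763] → run A
t=9: vr[A=3072/1277 F=2048/1277 G=1549824/657763] → run F
t=10: vr[A=3072/1277 F=3072/1277 G=1549824/657763] → run G
t=11: vr[A=3072/1277 F=3072/1277 G=2830336/657763] → run A
t=12: vr[F=3072/1277 G=2830336/657763] → run F
t=13: vr[F=4096/1277 G=2830336/657763] → run F
t=14: vr[G=2830336/657763] → run G
t=15: vr[G=4110848/657763] → run G
t=16: vr[G=5391360/657763] → run G
t=17: vr[G=6671872/657763] → run G
t=18: vr[G=7952384/657763] → run G
t=19: (idle)
t=20: (idle)
t=21: (idle)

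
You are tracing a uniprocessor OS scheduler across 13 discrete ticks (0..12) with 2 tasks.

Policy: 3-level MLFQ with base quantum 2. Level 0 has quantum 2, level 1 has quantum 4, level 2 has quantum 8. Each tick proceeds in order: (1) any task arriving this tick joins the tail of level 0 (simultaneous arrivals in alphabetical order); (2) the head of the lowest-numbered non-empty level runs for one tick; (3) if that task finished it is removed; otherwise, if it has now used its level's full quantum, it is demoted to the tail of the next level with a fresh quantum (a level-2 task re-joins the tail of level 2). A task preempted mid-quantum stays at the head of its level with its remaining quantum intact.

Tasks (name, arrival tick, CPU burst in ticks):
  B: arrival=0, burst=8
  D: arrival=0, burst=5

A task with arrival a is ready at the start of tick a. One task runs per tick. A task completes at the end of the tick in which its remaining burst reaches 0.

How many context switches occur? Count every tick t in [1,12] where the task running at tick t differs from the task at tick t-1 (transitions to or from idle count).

t=0: L0/L1/L2 = BD/-/- → run B
t=1: L0/L1/L2 = BD/-/- → run B
t=2: L0/L1/L2 = D/B/- → run D
t=3: L0/L1/L2 = D/B/- → run D
t=4: L0/L1/L2 = -/BD/- → run B
t=5: L0/L1/L2 = -/BD/- → run B
t=6: L0/L1/L2 = -/BD/- → run B
t=7: L0/L1/L2 = -/BD/- → run B
t=8: L0/L1/L2 = -/D/B → run D
t=9: L0/L1/L2 = -/D/B → run D
t=10: L0/L1/L2 = -/D/B → run D
t=11: L0/L1/L2 = -/-/B → run B
t=12: L0/L1/L2 = -/-/B → run B

context switches = 4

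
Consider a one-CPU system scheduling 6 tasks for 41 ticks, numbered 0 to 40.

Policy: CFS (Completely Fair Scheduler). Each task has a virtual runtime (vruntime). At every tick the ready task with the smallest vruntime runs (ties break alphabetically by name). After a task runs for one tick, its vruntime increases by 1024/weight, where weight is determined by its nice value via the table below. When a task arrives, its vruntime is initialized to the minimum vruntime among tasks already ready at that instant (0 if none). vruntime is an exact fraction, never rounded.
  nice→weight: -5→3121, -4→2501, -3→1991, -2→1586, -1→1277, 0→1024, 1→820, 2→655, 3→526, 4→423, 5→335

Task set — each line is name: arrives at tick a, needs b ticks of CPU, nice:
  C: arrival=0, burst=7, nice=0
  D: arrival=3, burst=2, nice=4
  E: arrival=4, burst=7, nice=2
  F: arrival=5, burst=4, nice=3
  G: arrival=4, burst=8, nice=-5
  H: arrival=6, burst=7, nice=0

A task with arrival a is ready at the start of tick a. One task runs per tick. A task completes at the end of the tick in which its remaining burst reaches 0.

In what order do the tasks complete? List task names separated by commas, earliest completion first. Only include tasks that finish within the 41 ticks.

t=0: vr[C=0] → run C
t=1: vr[C=1] → run C
t=2: vr[C=2] → run C
t=3: vr[C=3 D=3] → run C
t=4: vr[C=4 D=3 E=3 G=3] → run D
t=5: vr[C=4 D=2293/423 E=3 F=3 G=3] → run E
t=6: vr[C=4 D=2293/423 E=2989/655 F=3 G=3 H=3] → run F
t=7: vr[C=4 D=2293/423 E=2989/655 F=1301/263 G=3 H=3] → run G
t=8: vr[C=4 D=2293/423 E=2989/655 F=1301/263 G=10387/3121 H=3] → run H
t=9: vr[C=4 D=2293/423 E=2989/655 F=1301/263 G=10387/3121 H=4] → run G
t=10: vr[C=4 D=2293/423 E=2989/655 F=1301/263 G=11411/3121 H=4] → run G
t=11: vr[C=4 D=2293/423 E=2989/655 F=1301/263 G=12435/3121 H=4] → run G
t=12: vr[C=4 D=2293/423 E=2989/655 F=1301/263 G=13459/3121 H=4] → run C
t=13: vr[C=5 D=2293/423 E=2989/655 F=1301/263 G=13459/3121 H=4] → run H
t=14: vr[C=5 D=2293/423 E=2989/655 F=1301/263 G=13459/3121 H=5] → run G
t=15: vr[C=5 D=2293/423 E=2989/655 F=1301/263 G=14483/3121 H=5] → run E
t=16: vr[C=5 D=2293/423 E=4013/655 F=1301/263 G=14483/3121 H=5] → run G
t=17: vr[C=5 D=2293/423 E=4013/655 F=1301/263 G=15507/3121 H=5] → run F
t=18: vr[C=5 D=2293/423 E=4013/655 F=1813/263 G=15507/3121 H=5] → run G
t=19: vr[C=5 D=2293/423 E=4013/655 F=1813/263 G=16531/3121 H=5] → run C
t=20: vr[C=6 D=2293/423 E=4013/655 F=1813/263 G=16531/3121 H=5] → run H
t=21: vr[C=6 D=2293/423 E=4013/655 F=1813/263 G=16531/3121 H=6] → run G
t=22: vr[C=6 D=2293/423 E=4013/655 F=1813/263 H=6] → run D
t=23: vr[C=6 E=4013/655 F=1813/263 H=6] → run C
t=24: vr[E=4013/655 F=1813/263 H=6] → run H
t=25: vr[E=4013/655 F=1813/263 H=7] → run E
t=26: vr[E=5037/655 F=1813/263 H=7] → run F
t=27: vr[E=5037/655 F=2325/263 H=7] → run H
t=28: vr[E=5037/655 F=2325/263 H=8] → run E
t=29: vr[E=6061/655 F=2325/263 H=8] → run H
t=30: vr[E=6061/655 F=2325/263 H=9] → run F
t=31: vr[E=6061/655 H=9] → run H
t=32: vr[E=6061/655] → run E
t=33: vr[E=1417/131] → run E
t=34: vr[E=8109/655] → run E
t=35: (idle)
t=36: (idle)
t=37: (idle)
t=38: (idle)
t=39: (idle)
t=40: (idle)

completion order = G, D, C, F, H, E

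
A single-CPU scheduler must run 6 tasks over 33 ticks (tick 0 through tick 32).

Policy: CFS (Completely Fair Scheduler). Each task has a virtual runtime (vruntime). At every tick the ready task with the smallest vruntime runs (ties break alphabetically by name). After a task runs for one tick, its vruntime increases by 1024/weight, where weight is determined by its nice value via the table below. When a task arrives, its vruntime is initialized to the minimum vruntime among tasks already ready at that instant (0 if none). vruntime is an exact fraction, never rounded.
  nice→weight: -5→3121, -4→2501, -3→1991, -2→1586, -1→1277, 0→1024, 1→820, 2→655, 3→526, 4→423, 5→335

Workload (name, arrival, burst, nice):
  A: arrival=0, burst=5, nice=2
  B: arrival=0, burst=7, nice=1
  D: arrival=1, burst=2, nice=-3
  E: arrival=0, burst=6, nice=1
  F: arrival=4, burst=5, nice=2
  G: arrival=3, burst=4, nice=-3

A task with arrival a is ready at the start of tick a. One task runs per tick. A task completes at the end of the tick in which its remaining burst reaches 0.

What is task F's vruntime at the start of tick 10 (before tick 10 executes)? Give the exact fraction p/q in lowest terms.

t=0: vr[A=0 B=0 E=0] → run A
t=1: vr[A=1024/655 B=0 D=0 E=0] → run B
t=2: vr[A=1024/655 B=256/205 D=0 E=0] → run D
t=3: vr[A=1024/655 B=256/205 D=1024/1991 E=0 G=0] → run E
t=4: vr[A=1024/655 B=256/205 D=1024/1991 E=256/205 F=0 G=0] → run F
t=5: vr[A=1024/655 B=256/205 D=1024/1991 E=256/205 F=1024/655 G=0] → run G
t=6: vr[A=1024/655 B=256/205 D=1024/1991 E=256/205 F=1024/655 G=1024/1991] → run D
t=7: vr[A=1024/655 B=256/205 E=256/205 F=1024/655 G=1024/1991] → run G
t=8: vr[A=1024/655 B=256/205 E=256/205 F=1024/655 G=2048/1991] → run G
t=9: vr[A=1024/655 B=256/205 E=256/205 F=1024/655 G=3072/1991] → run B
t=10: vr[A=1024/655 B=512/205 E=256/205 F=1024/655 G=3072/1991] → run E
t=11: vr[A=1024/655 B=512/205 E=512/205 F=1024/655 G=3072/1991] → run G
t=12: vr[A=1024/655 B=512/205 E=512/205 F=1024/655] → run A
t=13: vr[A=2048/655 B=512/205 E=512/205 F=1024/655] → run F
t=14: vr[A=2048/655 B=512/205 E=512/205 F=2048/655] → run B
t=15: vr[A=2048/655 B=768/205 E=512/205 F=2048/655] → run E
t=16: vr[A=2048/655 B=768/205 E=768/205 F=2048/655] → run A
t=17: vr[A=3072/655 B=768/205 E=768/205 F=2048/655] → run F
t=18: vr[A=3072/655 B=768/205 E=768/205 F=3072/655] → run B
t=19: vr[A=3072/655 B=1024/205 E=768/205 F=3072/655] → run E
t=20: vr[A=3072/655 B=1024/205 E=1024/205 F=3072/655] → run A
t=21: vr[A=4096/655 B=1024/205 E=1024/205 F=3072/655] → run F
t=22: vr[A=4096/655 B=1024/205 E=1024/205 F=4096/655] → run B
t=23: vr[A=4096/655 B=256/41 E=1024/205 F=4096/655] → run E
t=24: vr[A=4096/655 B=256/41 E=256/41 F=4096/655] → run B
t=25: vr[A=4096/655 B=1536/205 E=256/41 F=4096/655] → run E
t=26: vr[A=4096/655 B=1536/205 F=4096/655] → run A
t=27: vr[B=1536/205 F=4096/655] → run F
t=28: vr[B=1536/205] → run B
t=29: (idle)
t=30: (idle)
t=31: (idle)
t=32: (idle)

vruntime(F, start of tick 10) = 1024/655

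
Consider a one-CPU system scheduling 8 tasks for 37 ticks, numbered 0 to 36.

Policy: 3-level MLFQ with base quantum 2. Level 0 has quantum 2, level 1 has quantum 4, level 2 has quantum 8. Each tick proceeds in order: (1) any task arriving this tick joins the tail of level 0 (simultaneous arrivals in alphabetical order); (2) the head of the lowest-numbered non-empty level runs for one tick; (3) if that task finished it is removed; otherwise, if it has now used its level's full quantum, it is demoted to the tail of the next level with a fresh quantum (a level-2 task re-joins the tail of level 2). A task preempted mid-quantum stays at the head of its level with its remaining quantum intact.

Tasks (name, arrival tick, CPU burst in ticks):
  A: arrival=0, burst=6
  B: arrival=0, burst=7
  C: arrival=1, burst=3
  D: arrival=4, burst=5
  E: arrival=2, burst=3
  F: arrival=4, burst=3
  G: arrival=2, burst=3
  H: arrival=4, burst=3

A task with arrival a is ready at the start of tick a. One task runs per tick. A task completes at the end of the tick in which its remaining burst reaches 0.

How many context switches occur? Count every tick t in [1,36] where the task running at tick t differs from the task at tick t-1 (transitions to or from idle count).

context switches = 17

t=0: L0/L1/L2 = AB/-/- → run A
t=1: L0/L1/L2 = ABC/-/- → run A
t=2: L0/L1/L2 = BCEG/A/- → run B
t=3: L0/L1/L2 = BCEG/A/- → run B
t=4: L0/L1/L2 = CEGDFH/AB/- → run C
t=5: L0/L1/L2 = CEGDFH/AB/- → run C
t=6: L0/L1/L2 = EGDFH/ABC/- → run E
t=7: L0/L1/L2 = EGDFH/ABC/- → run E
t=8: L0/L1/L2 = GDFH/ABCE/- → run G
t=9: L0/L1/L2 = GDFH/ABCE/- → run G
t=10: L0/L1/L2 = DFH/ABCEG/- → run D
t=11: L0/L1/L2 = DFH/ABCEG/- → run D
t=12: L0/L1/L2 = FH/ABCEGD/- → run F
t=13: L0/L1/L2 = FH/ABCEGD/- → run F
t=14: L0/L1/L2 = H/ABCEGDF/- → run H
t=15: L0/L1/L2 = H/ABCEGDF/- → run H
t=16: L0/L1/L2 = -/ABCEGDFH/- → run A
t=17: L0/L1/L2 = -/ABCEGDFH/- → run A
t=18: L0/L1/L2 = -/ABCEGDFH/- → run A
t=19: L0/L1/L2 = -/ABCEGDFH/- → run A
t=20: L0/L1/L2 = -/BCEGDFH/- → run B
t=21: L0/L1/L2 = -/BCEGDFH/- → run B
t=22: L0/L1/L2 = -/BCEGDFH/- → run B
t=23: L0/L1/L2 = -/BCEGDFH/- → run B
t=24: L0/L1/L2 = -/CEGDFH/B → run C
t=25: L0/L1/L2 = -/EGDFH/B → run E
t=26: L0/L1/L2 = -/GDFH/B → run G
t=27: L0/L1/L2 = -/DFH/B → run D
t=28: L0/L1/L2 = -/DFH/B → run D
t=29: L0/L1/L2 = -/DFH/B → run D
t=30: L0/L1/L2 = -/FH/B → run F
t=31: L0/L1/L2 = -/H/B → run H
t=32: L0/L1/L2 = -/-/B → run B
t=33: (idle)
t=34: (idle)
t=35: (idle)
t=36: (idle)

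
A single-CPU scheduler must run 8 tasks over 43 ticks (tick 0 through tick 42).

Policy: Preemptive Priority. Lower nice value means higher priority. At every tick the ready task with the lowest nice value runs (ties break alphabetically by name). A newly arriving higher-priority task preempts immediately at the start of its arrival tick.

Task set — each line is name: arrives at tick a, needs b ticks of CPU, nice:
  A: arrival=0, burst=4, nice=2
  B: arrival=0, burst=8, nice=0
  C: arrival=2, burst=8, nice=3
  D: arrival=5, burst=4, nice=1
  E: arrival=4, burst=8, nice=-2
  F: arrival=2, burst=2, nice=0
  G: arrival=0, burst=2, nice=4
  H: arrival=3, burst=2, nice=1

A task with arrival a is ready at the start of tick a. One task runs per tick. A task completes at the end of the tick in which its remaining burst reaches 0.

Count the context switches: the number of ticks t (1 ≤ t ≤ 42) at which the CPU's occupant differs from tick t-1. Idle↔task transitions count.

context switches = 9

t=0: ready={A,B,G} → run B
t=1: ready={A,B,G} → run B
t=2: ready={A,B,C,F,G} → run B
t=3: ready={A,B,C,F,G,H} → run B
t=4: ready={A,B,C,E,F,G,H} → run E
t=5: ready={A,B,C,D,E,F,G,H} → run E
t=6: ready={A,B,C,D,E,F,G,H} → run E
t=7: ready={A,B,C,D,E,F,G,H} → run E
t=8: ready={A,B,C,D,E,F,G,H} → run E
t=9: ready={A,B,C,D,E,F,G,H} → run E
t=10: ready={A,B,C,D,E,F,G,H} → run E
t=11: ready={A,B,C,D,E,F,G,H} → run E
t=12: ready={A,B,C,D,F,G,H} → run B
t=13: ready={A,B,C,D,F,G,H} → run B
t=14: ready={A,B,C,D,F,G,H} → run B
t=15: ready={A,B,C,D,F,G,H} → run B
t=16: ready={A,C,D,F,G,H} → run F
t=17: ready={A,C,D,F,G,H} → run F
t=18: ready={A,C,D,G,H} → run D
t=19: ready={A,C,D,G,H} → run D
t=20: ready={A,C,D,G,H} → run D
t=21: ready={A,C,D,G,H} → run D
t=22: ready={A,C,G,H} → run H
t=23: ready={A,C,G,H} → run H
t=24: ready={A,C,G} → run A
t=25: ready={A,C,G} → run A
t=26: ready={A,C,G} → run A
t=27: ready={A,C,G} → run A
t=28: ready={C,G} → run C
t=29: ready={C,G} → run C
t=30: ready={C,G} → run C
t=31: ready={C,G} → run C
t=32: ready={C,G} → run C
t=33: ready={C,G} → run C
t=34: ready={C,G} → run C
t=35: ready={C,G} → run C
t=36: ready={G} → run G
t=37: ready={G} → run G
t=38: (idle)
t=39: (idle)
t=40: (idle)
t=41: (idle)
t=42: (idle)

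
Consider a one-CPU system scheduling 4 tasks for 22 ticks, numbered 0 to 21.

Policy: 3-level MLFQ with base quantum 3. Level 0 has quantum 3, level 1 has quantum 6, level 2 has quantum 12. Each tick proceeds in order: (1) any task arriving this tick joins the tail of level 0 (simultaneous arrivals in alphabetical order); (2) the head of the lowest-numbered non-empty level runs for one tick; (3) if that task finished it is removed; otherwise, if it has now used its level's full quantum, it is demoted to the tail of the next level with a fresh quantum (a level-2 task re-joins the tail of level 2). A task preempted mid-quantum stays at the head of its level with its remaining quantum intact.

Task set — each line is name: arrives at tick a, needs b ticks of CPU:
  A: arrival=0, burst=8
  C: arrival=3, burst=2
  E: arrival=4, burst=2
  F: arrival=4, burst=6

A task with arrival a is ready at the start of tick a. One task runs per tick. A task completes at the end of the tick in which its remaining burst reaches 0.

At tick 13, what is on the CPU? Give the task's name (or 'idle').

t=0: L0/L1/L2 = A/-/- → run A
t=1: L0/L1/L2 = A/-/- → run A
t=2: L0/L1/L2 = A/-/- → run A
t=3: L0/L1/L2 = C/A/- → run C
t=4: L0/L1/L2 = CEF/A/- → run C
t=5: L0/L1/L2 = EF/A/- → run E
t=6: L0/L1/L2 = EF/A/- → run E
t=7: L0/L1/L2 = F/A/- → run F
t=8: L0/L1/L2 = F/A/- → run F
t=9: L0/L1/L2 = F/A/- → run F
t=10: L0/L1/L2 = -/AF/- → run A
t=11: L0/L1/L2 = -/AF/- → run A
t=12: L0/L1/L2 = -/AF/- → run A
t=13: L0/L1/L2 = -/AF/- → run A
t=14: L0/L1/L2 = -/AF/- → run A
t=15: L0/L1/L2 = -/F/- → run F
t=16: L0/L1/L2 = -/F/- → run F
t=17: L0/L1/L2 = -/F/- → run F
t=18: (idle)
t=19: (idle)
t=20: (idle)
t=21: (idle)

running at tick 13 = A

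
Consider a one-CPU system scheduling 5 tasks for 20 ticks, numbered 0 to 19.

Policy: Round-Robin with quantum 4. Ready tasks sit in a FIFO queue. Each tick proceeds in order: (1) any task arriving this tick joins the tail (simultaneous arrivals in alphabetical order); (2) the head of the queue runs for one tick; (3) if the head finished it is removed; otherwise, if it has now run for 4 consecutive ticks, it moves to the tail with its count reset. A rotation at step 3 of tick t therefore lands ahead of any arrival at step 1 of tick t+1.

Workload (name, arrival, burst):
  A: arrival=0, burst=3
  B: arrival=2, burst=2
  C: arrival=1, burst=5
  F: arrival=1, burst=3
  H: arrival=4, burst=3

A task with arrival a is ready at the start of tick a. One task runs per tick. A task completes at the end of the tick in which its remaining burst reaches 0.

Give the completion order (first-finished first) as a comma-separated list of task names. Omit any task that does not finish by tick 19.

completion order = A, F, B, H, C

t=0: queue=[A] q_used=0 → run A
t=1: queue=[A,C,F] q_used=1 → run A
t=2: queue=[A,C,F,B] q_used=2 → run A
t=3: queue=[C,F,B] q_used=0 → run C
t=4: queue=[C,F,B,H] q_used=1 → run C
t=5: queue=[C,F,B,H] q_used=2 → run C
t=6: queue=[C,F,B,H] q_used=3 → run C
t=7: queue=[F,B,H,C] q_used=0 → run F
t=8: queue=[F,B,H,C] q_used=1 → run F
t=9: queue=[F,B,H,C] q_used=2 → run F
t=10: queue=[B,H,C] q_used=0 → run B
t=11: queue=[B,H,C] q_used=1 → run B
t=12: queue=[H,C] q_used=0 → run H
t=13: queue=[H,C] q_used=1 → run H
t=14: queue=[H,C] q_used=2 → run H
t=15: queue=[C] q_used=0 → run C
t=16: (idle)
t=17: (idle)
t=18: (idle)
t=19: (idle)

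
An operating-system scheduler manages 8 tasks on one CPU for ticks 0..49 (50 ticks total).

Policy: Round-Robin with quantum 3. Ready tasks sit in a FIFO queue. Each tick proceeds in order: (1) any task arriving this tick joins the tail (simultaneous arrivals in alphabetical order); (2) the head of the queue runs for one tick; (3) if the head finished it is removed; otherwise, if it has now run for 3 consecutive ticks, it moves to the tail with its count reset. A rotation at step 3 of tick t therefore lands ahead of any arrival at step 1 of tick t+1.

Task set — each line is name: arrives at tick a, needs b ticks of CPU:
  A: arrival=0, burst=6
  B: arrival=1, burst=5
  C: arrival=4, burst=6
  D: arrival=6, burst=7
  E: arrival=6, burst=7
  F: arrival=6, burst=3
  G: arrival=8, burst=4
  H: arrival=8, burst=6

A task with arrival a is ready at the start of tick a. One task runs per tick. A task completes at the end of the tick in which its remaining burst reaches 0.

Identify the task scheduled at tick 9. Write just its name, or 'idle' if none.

running at tick 9 = C

t=0: queue=[A] q_used=0 → run A
t=1: queue=[A,B] q_used=1 → run A
t=2: queue=[A,B] q_used=2 → run A
t=3: queue=[B,A] q_used=0 → run B
t=4: queue=[B,A,C] q_used=1 → run B
t=5: queue=[B,A,C] q_used=2 → run B
t=6: queue=[A,C,B,D,E,F] q_used=0 → run A
t=7: queue=[A,C,B,D,E,F] q_used=1 → run A
t=8: queue=[A,C,B,D,E,F,G,H] q_used=2 → run A
t=9: queue=[C,B,D,E,F,G,H] q_used=0 → run C
t=10: queue=[C,B,D,E,F,G,H] q_used=1 → run C
t=11: queue=[C,B,D,E,F,G,H] q_used=2 → run C
t=12: queue=[B,D,E,F,G,H,C] q_used=0 → run B
t=13: queue=[B,D,E,F,G,H,C] q_used=1 → run B
t=14: queue=[D,E,F,G,H,C] q_used=0 → run D
t=15: queue=[D,E,F,G,H,C] q_used=1 → run D
t=16: queue=[D,E,F,G,H,C] q_used=2 → run D
t=17: queue=[E,F,G,H,C,D] q_used=0 → run E
t=18: queue=[E,F,G,H,C,D] q_used=1 → run E
t=19: queue=[E,F,G,H,C,D] q_used=2 → run E
t=20: queue=[F,G,H,C,D,E] q_used=0 → run F
t=21: queue=[F,G,H,C,D,E] q_used=1 → run F
t=22: queue=[F,G,H,C,D,E] q_used=2 → run F
t=23: queue=[G,H,C,D,E] q_used=0 → run G
t=24: queue=[G,H,C,D,E] q_used=1 → run G
t=25: queue=[G,H,C,D,E] q_used=2 → run G
t=26: queue=[H,C,D,E,G] q_used=0 → run H
t=27: queue=[H,C,D,E,G] q_used=1 → run H
t=28: queue=[H,C,D,E,G] q_used=2 → run H
t=29: queue=[C,D,E,G,H] q_used=0 → run C
t=30: queue=[C,D,E,G,H] q_used=1 → run C
t=31: queue=[C,D,E,G,H] q_used=2 → run C
t=32: queue=[D,E,G,H] q_used=0 → run D
t=33: queue=[D,E,G,H] q_used=1 → run D
t=34: queue=[D,E,G,H] q_used=2 → run D
t=35: queue=[E,G,H,D] q_used=0 → run E
t=36: queue=[E,G,H,D] q_used=1 → run E
t=37: queue=[E,G,H,D] q_used=2 → run E
t=38: queue=[G,H,D,E] q_used=0 → run G
t=39: queue=[H,D,E] q_used=0 → run H
t=40: queue=[H,D,E] q_used=1 → run H
t=41: queue=[H,D,E] q_used=2 → run H
t=42: queue=[D,E] q_used=0 → run D
t=43: queue=[E] q_used=0 → run E
t=44: (idle)
t=45: (idle)
t=46: (idle)
t=47: (idle)
t=48: (idle)
t=49: (idle)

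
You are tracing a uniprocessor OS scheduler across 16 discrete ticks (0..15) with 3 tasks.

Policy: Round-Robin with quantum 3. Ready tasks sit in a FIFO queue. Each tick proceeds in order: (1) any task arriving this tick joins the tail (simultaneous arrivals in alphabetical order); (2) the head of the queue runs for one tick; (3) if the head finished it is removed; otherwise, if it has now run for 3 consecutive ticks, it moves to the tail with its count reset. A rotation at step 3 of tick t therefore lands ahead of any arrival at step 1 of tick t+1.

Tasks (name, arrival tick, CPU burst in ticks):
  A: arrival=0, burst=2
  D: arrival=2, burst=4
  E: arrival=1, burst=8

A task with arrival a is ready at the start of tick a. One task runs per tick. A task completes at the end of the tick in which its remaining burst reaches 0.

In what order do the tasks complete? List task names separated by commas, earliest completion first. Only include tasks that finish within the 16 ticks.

t=0: queue=[A] q_used=0 → run A
t=1: queue=[A,E] q_used=1 → run A
t=2: queue=[E,D] q_used=0 → run E
t=3: queue=[E,D] q_used=1 → run E
t=4: queue=[E,D] q_used=2 → run E
t=5: queue=[D,E] q_used=0 → run D
t=6: queue=[D,E] q_used=1 → run D
t=7: queue=[D,E] q_used=2 → run D
t=8: queue=[E,D] q_used=0 → run E
t=9: queue=[E,D] q_used=1 → run E
t=10: queue=[E,D] q_used=2 → run E
t=11: queue=[D,E] q_used=0 → run D
t=12: queue=[E] q_used=0 → run E
t=13: queue=[E] q_used=1 → run E
t=14: (idle)
t=15: (idle)

completion order = A, D, E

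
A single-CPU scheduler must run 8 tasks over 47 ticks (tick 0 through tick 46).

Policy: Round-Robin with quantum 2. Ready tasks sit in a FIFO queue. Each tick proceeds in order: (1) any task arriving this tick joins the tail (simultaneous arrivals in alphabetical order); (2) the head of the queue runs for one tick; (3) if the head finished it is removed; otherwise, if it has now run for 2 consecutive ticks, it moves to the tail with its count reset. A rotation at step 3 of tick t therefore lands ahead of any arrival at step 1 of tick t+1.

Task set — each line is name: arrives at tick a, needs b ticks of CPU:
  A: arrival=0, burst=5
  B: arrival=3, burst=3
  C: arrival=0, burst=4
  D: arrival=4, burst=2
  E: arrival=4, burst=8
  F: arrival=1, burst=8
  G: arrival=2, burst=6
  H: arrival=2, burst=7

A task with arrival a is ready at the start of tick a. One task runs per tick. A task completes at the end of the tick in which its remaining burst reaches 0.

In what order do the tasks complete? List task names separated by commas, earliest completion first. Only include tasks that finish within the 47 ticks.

completion order = C, D, A, B, G, F, H, E

t=0: queue=[A,C] q_used=0 → run A
t=1: queue=[A,C,F] q_used=1 → run A
t=2: queue=[C,F,A,G,H] q_used=0 → run C
t=3: queue=[C,F,A,G,H,B] q_used=1 → run C
t=4: queue=[F,A,G,H,B,C,D,E] q_used=0 → run F
t=5: queue=[F,A,G,H,B,C,D,E] q_used=1 → run F
t=6: queue=[A,G,H,B,C,D,E,F] q_used=0 → run A
t=7: queue=[A,G,H,B,C,D,E,F] q_used=1 → run A
t=8: queue=[G,H,B,C,D,E,F,A] q_used=0 → run G
t=9: queue=[G,H,B,C,D,E,F,A] q_used=1 → run G
t=10: queue=[H,B,C,D,E,F,A,G] q_used=0 → run H
t=11: queue=[H,B,C,D,E,F,A,G] q_used=1 → run H
t=12: queue=[B,C,D,E,F,A,G,H] q_used=0 → run B
t=13: queue=[B,C,D,E,F,A,G,H] q_used=1 → run B
t=14: queue=[C,D,E,F,A,G,H,B] q_used=0 → run C
t=15: queue=[C,D,E,F,A,G,H,B] q_used=1 → run C
t=16: queue=[D,E,F,A,G,H,B] q_used=0 → run D
t=17: queue=[D,E,F,A,G,H,B] q_used=1 → run D
t=18: queue=[E,F,A,G,H,B] q_used=0 → run E
t=19: queue=[E,F,A,G,H,B] q_used=1 → run E
t=20: queue=[F,A,G,H,B,E] q_used=0 → run F
t=21: queue=[F,A,G,H,B,E] q_used=1 → run F
t=22: queue=[A,G,H,B,E,F] q_used=0 → run A
t=23: queue=[G,H,B,E,F] q_used=0 → run G
t=24: queue=[G,H,B,E,F] q_used=1 → run G
t=25: queue=[H,B,E,F,G] q_used=0 → run H
t=26: queue=[H,B,E,F,G] q_used=1 → run H
t=27: queue=[B,E,F,G,H] q_used=0 → run B
t=28: queue=[E,F,G,H] q_used=0 → run E
t=29: queue=[E,F,G,H] q_used=1 → run E
t=30: queue=[F,G,H,E] q_used=0 → run F
t=31: queue=[F,G,H,E] q_used=1 → run F
t=32: queue=[G,H,E,F] q_used=0 → run G
t=33: queue=[G,H,E,F] q_used=1 → run G
t=34: queue=[H,E,F] q_used=0 → run H
t=35: queue=[H,E,F] q_used=1 → run H
t=36: queue=[E,F,H] q_used=0 → run E
t=37: queue=[E,F,H] q_used=1 → run E
t=38: queue=[F,H,E] q_used=0 → run F
t=39: queue=[F,H,E] q_used=1 → run F
t=40: queue=[H,E] q_used=0 → run H
t=41: queue=[E] q_used=0 → run E
t=42: queue=[E] q_used=1 → run E
t=43: (idle)
t=44: (idle)
t=45: (idle)
t=46: (idle)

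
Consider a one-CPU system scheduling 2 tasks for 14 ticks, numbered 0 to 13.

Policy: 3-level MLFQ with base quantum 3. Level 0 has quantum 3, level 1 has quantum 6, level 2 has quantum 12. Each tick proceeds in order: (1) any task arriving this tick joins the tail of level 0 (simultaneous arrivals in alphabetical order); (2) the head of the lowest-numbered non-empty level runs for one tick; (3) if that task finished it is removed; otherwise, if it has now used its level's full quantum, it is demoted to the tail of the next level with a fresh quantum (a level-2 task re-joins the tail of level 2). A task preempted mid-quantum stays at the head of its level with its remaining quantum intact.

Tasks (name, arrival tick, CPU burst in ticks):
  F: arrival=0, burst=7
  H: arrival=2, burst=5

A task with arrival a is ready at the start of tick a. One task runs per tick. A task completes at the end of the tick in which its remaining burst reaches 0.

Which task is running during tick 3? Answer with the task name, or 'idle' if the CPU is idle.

running at tick 3 = H

t=0: L0/L1/L2 = F/-/- → run F
t=1: L0/L1/L2 = F/-/- → run F
t=2: L0/L1/L2 = FH/-/- → run F
t=3: L0/L1/L2 = H/F/- → run H
t=4: L0/L1/L2 = H/F/- → run H
t=5: L0/L1/L2 = H/F/- → run H
t=6: L0/L1/L2 = -/FH/- → run F
t=7: L0/L1/L2 = -/FH/- → run F
t=8: L0/L1/L2 = -/FH/- → run F
t=9: L0/L1/L2 = -/FH/- → run F
t=10: L0/L1/L2 = -/H/- → run H
t=11: L0/L1/L2 = -/H/- → run H
t=12: (idle)
t=13: (idle)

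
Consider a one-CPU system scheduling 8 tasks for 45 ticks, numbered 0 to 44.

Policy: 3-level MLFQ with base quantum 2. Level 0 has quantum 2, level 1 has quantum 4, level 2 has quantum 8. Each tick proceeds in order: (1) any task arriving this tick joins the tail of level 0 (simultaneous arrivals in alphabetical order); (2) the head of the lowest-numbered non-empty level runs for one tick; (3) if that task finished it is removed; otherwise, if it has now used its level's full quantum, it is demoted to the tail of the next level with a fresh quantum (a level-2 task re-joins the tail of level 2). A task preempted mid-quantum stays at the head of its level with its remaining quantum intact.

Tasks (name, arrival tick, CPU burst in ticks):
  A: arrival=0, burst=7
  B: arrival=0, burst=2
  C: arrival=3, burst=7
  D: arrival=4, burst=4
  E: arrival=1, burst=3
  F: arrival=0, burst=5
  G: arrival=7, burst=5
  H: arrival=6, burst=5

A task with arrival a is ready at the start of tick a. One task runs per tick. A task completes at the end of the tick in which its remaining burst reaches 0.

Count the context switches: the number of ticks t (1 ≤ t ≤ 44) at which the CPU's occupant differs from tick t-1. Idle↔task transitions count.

context switches = 17

t=0: L0/L1/L2 = ABF/-/- → run A
t=1: L0/L1/L2 = ABFE/-/- → run A
t=2: L0/L1/L2 = BFE/A/- → run B
t=3: L0/L1/L2 = BFEC/A/- → run B
t=4: L0/L1/L2 = FECD/A/- → run F
t=5: L0/L1/L2 = FECD/A/- → run F
t=6: L0/L1/L2 = ECDH/AF/- → run E
t=7: L0/L1/L2 = ECDHG/AF/- → run E
t=8: L0/L1/L2 = CDHG/AFE/- → run C
t=9: L0/L1/L2 = CDHG/AFE/- → run C
t=10: L0/L1/L2 = DHG/AFEC/- → run D
t=11: L0/L1/L2 = DHG/AFEC/- → run D
t=12: L0/L1/L2 = HG/AFECD/- → run H
t=13: L0/L1/L2 = HG/AFECD/- → run H
t=14: L0/L1/L2 = G/AFECDH/- → run G
t=15: L0/L1/L2 = G/AFECDH/- → run G
t=16: L0/L1/L2 = -/AFECDHG/- → run A
t=17: L0/L1/L2 = -/AFECDHG/- → run A
t=18: L0/L1/L2 = -/AFECDHG/- → run A
t=19: L0/L1/L2 = -/AFECDHG/- → run A
t=20: L0/L1/L2 = -/FECDHG/A → run F
t=21: L0/L1/L2 = -/FECDHG/A → run F
t=22: L0/L1/L2 = -/FECDHG/A → run F
t=23: L0/L1/L2 = -/ECDHG/A → run E
t=24: L0/L1/L2 = -/CDHG/A → run C
t=25: L0/L1/L2 = -/CDHG/A → run C
t=26: L0/L1/L2 = -/CDHG/A → run C
t=27: L0/L1/L2 = -/CDHG/A → run C
t=28: L0/L1/L2 = -/DHG/AC → run D
t=29: L0/L1/L2 = -/DHG/AC → run D
t=30: L0/L1/L2 = -/HG/AC → run H
t=31: L0/L1/L2 = -/HG/AC → run H
t=32: L0/L1/L2 = -/HG/AC → run H
t=33: L0/L1/L2 = -/G/AC → run G
t=34: L0/L1/L2 = -/G/AC → run G
t=35: L0/L1/L2 = -/G/AC → run G
t=36: L0/L1/L2 = -/-/AC → run A
t=37: L0/L1/L2 = -/-/C → run C
t=38: (idle)
t=39: (idle)
t=40: (idle)
t=41: (idle)
t=42: (idle)
t=43: (idle)
t=44: (idle)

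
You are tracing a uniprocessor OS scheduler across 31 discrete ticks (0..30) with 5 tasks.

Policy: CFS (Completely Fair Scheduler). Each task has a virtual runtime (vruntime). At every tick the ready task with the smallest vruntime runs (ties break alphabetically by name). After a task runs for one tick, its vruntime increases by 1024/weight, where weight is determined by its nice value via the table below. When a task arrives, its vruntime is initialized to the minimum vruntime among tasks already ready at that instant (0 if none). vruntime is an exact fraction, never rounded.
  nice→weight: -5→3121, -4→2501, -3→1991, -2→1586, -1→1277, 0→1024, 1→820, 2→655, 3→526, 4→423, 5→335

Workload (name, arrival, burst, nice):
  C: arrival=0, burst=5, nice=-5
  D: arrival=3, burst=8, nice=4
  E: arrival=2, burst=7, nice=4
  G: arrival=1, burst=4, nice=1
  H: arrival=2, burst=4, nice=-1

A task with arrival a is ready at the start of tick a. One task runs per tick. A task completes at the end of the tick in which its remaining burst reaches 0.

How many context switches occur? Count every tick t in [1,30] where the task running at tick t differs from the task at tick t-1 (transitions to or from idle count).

context switches = 24

t=0: vr[C=0] → run C
t=1: vr[C=1024/3121 G=1024/3121] → run C
t=2: vr[C=2048/3121 E=1024/3121 G=1024/3121 H=1024/3121] → run E
t=3: vr[C=2048/3121 D=1024/3121 E=3629056/1320183 G=1024/3121 H=1024/3121] → run D
t=4: vr[C=2048/3121 D=3629056/1320183 E=3629056/1320183 G=1024/3121 H=1024/3121] → run G
t=5: vr[C=2048/3121 D=3629056/1320183 E=3629056/1320183 G=1008896/639805 H=1024/3121] → run H
t=6: vr[C=2048/3121 D=3629056/1320183 E=3629056/1320183 G=1008896/639805 H=4503552/3985517] → run C
t=7: vr[C=3072/3121 D=3629056/1320183 E=3629056/1320183 G=1008896/639805 H=4503552/3985517] → run C
t=8: vr[C=4096/3121 D=3629056/1320183 E=3629056/1320183 G=1008896/639805 H=4503552/3985517] → run H
t=9: vr[C=4096/3121 D=3629056/1320183 E=3629056/1320183 G=1008896/639805 H=7699456/3985517] → run C
t=10: vr[D=3629056/1320183 E=3629056/1320183 G=1008896/639805 H=7699456/3985517] → run G
t=11: vr[D=3629056/1320183 E=3629056/1320183 G=1807872/639805 H=7699456/3985517] → run H
t=12: vr[D=3629056/1320183 E=3629056/1320183 G=1807872/639805 H=10895360/3985517] → run H
t=13: vr[D=3629056/1320183 E=3629056/1320183 G=1807872/639805] → run D
t=14: vr[D=6824960/1320183 E=3629056/1320183 G=1807872/639805] → run E
t=15: vr[D=6824960/1320183 E=6824960/1320183 G=1807872/639805] → run G
t=16: vr[D=6824960/1320183 E=6824960/1320183 G=2606848/639805] → run G
t=17: vr[D=6824960/1320183 E=6824960/1320183] → run D
t=18: vr[D=3340288/440061 E=6824960/1320183] → run E
t=19: vr[D=3340288/440061 E=3340288/440061] → run D
t=20: vr[D=13216768/1320183 E=3340288/440061] → run E
t=21: vr[D=13216768/1320183 E=13216768/1320183] → run D
t=22: vr[D=16412672/1320183 E=13216768/1320183] → run E
t=23: vr[D=16412672/1320183 E=16412672/1320183] → run D
t=24: vr[D=6536192/440061 E=16412672/1320183] → run E
t=25: vr[D=6536192/440061 E=6536192/440061] → run D
t=26: vr[D=22804480/1320183 E=6536192/440061] → run E
t=27: vr[D=22804480/1320183] → run D
t=28: (idle)
t=29: (idle)
t=30: (idle)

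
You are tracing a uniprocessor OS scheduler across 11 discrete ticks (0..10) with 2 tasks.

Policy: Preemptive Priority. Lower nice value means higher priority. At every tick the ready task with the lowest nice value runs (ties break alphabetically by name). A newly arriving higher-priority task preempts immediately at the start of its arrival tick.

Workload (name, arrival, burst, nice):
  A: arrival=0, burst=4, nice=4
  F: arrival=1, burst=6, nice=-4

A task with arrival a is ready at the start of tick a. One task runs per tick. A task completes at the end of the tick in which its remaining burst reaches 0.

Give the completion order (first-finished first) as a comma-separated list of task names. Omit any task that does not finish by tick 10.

t=0: ready={A} → run A
t=1: ready={A,F} → run F
t=2: ready={A,F} → run F
t=3: ready={A,F} → run F
t=4: ready={A,F} → run F
t=5: ready={A,F} → run F
t=6: ready={A,F} → run F
t=7: ready={A} → run A
t=8: ready={A} → run A
t=9: ready={A} → run A
t=10: (idle)

completion order = F, A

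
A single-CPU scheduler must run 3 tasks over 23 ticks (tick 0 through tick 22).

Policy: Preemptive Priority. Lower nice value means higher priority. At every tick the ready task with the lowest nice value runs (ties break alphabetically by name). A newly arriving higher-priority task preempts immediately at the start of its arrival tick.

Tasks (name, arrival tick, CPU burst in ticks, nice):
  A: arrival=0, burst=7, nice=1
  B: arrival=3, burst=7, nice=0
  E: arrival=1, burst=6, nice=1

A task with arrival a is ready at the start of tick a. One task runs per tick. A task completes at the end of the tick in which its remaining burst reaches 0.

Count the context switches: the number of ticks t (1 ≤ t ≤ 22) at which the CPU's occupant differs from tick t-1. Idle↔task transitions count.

t=0: ready={A} → run A
t=1: ready={A,E} → run A
t=2: ready={A,E} → run A
t=3: ready={A,B,E} → run B
t=4: ready={A,B,E} → run B
t=5: ready={A,B,E} → run B
t=6: ready={A,B,E} → run B
t=7: ready={A,B,E} → run B
t=8: ready={A,B,E} → run B
t=9: ready={A,B,E} → run B
t=10: ready={A,E} → run A
t=11: ready={A,E} → run A
t=12: ready={A,E} → run A
t=13: ready={A,E} → run A
t=14: ready={E} → run E
t=15: ready={E} → run E
t=16: ready={E} → run E
t=17: ready={E} → run E
t=18: ready={E} → run E
t=19: ready={E} → run E
t=20: (idle)
t=21: (idle)
t=22: (idle)

context switches = 4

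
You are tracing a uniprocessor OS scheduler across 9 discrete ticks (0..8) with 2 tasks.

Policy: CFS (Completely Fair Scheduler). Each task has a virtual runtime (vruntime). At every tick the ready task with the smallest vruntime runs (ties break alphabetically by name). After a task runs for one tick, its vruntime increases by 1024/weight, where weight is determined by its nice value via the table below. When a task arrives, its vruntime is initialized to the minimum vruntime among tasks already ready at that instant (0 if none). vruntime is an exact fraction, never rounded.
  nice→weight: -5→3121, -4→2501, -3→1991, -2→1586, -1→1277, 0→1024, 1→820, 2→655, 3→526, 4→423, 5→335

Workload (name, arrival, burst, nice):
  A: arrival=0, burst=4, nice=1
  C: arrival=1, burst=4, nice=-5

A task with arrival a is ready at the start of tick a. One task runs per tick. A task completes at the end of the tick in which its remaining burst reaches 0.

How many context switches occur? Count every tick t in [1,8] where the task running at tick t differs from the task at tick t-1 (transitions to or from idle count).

t=0: vr[A=0] → run A
t=1: vr[A=256/205 C=256/205] → run A
t=2: vr[A=512/205 C=256/205] → run C
t=3: vr[A=512/205 C=1008896/639805] → run C
t=4: vr[A=512/205 C=1218816/639805] → run C
t=5: vr[A=512/205 C=1428736/639805] → run C
t=6: vr[A=512/205] → run A
t=7: vr[A=768/205] → run A
t=8: (idle)

context switches = 3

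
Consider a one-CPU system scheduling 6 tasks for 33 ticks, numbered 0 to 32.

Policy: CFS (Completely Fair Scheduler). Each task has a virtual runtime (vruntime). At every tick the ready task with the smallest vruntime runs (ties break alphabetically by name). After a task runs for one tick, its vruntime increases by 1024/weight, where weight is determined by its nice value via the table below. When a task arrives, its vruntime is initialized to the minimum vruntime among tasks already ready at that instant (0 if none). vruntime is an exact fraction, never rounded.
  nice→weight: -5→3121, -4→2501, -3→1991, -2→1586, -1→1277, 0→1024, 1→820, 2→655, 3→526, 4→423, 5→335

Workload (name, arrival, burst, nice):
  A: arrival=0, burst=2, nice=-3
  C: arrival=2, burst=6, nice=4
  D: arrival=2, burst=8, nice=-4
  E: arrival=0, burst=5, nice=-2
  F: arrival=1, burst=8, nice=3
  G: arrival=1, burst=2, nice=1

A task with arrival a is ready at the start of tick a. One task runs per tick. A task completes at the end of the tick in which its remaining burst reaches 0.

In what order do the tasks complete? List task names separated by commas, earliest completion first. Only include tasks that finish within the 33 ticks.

completion order = A, G, E, D, C, F

t=0: vr[A=0 E=0] → run A
t=1: vr[A=1024/1991 E=0 F=0 G=0] → run E
t=2: vr[A=1024/1991 C=0 D=0 E=512/793 F=0 G=0] → run C
t=3: vr[A=1024/1991 C=1024/423 D=0 E=512/793 F=0 G=0] → run D
t=4: vr[A=1024/1991 C=1024/423 D=1024/2501 E=512/793 F=0 G=0] → run F
t=5: vr[A=1024/1991 C=1024/423 D=1024/2501 E=512/793 F=512/263 G=0] → run G
t=6: vr[A=1024/1991 C=1024/423 D=1024/2501 E=512/793 F=512/263 G=256/205] → run D
t=7: vr[A=1024/1991 C=1024/423 D=2048/2501 E=512/793 F=512/263 G=256/205] → run A
t=8: vr[C=1024/423 D=2048/2501 E=512/793 F=512/263 G=256/205] → run E
t=9: vr[C=1024/423 D=2048/2501 E=1024/793 F=512/263 G=256/205] → run D
t=10: vr[C=1024/423 D=3072/2501 E=1024/793 F=512/263 G=256/205] → run D
t=11: vr[C=1024/423 D=4096/2501 E=1024/793 F=512/263 G=256/205] → run G
t=12: vr[C=1024/423 D=4096/2501 E=1024/793 F=512/263] → run E
t=13: vr[C=1024/423 D=4096/2501 E=1536/793 F=512/263] → run D
t=14: vr[C=1024/423 D=5120/2501 E=1536/793 F=512/263] → run E
t=15: vr[C=1024/423 D=5120/2501 E=2048/793 F=512/263] → run F
t=16: vr[C=1024/423 D=5120/2501 E=2048/793 F=1024/263] → run D
t=17: vr[C=1024/423 D=6144/2501 E=2048/793 F=1024/263] → run C
t=18: vr[C=2048/423 D=6144/2501 E=2048/793 F=1024/263] → run D
t=19: vr[C=2048/423 D=7168/2501 E=2048/793 F=1024/263] → run E
t=20: vr[C=2048/423 D=7168/2501 F=1024/263] → run D
t=21: vr[C=2048/423 F=1024/263] → run F
t=22: vr[C=2048/423 F=1536/263] → run C
t=23: vr[C=1024/141 F=1536/263] → run F
t=24: vr[C=1024/141 F=2048/263] → run C
t=25: vr[C=4096/423 F=2048/263] → run F
t=26: vr[C=4096/423 F=2560/263] → run C
t=27: vr[C=5120/423 F=2560/263] → run F
t=28: vr[C=5120/423 F=3072/263] → run F
t=29: vr[C=5120/423 F=3584/263] → run C
t=30: vr[F=3584/263] → run F
t=31: (idle)
t=32: (idle)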